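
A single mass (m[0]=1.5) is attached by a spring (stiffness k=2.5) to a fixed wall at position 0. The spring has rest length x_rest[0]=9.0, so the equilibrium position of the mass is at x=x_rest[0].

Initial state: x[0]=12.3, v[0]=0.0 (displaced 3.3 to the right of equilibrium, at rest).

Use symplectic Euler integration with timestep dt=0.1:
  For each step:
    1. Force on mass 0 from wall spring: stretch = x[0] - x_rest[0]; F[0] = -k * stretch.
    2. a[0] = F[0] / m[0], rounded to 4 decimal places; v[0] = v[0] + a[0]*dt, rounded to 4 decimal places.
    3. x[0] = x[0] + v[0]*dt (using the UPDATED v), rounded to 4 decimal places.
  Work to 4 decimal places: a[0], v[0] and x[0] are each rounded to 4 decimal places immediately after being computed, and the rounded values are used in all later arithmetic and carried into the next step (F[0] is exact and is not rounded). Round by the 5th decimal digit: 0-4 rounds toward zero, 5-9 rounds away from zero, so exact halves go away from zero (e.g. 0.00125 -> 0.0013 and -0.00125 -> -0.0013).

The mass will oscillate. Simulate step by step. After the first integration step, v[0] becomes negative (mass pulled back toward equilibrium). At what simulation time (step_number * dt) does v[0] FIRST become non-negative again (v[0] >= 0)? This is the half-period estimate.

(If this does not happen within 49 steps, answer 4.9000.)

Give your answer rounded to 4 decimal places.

Answer: 2.5000

Derivation:
Step 0: x=[12.3000] v=[0.0000]
Step 1: x=[12.2450] v=[-0.5500]
Step 2: x=[12.1359] v=[-1.0908]
Step 3: x=[11.9746] v=[-1.6135]
Step 4: x=[11.7637] v=[-2.1093]
Step 5: x=[11.5067] v=[-2.5699]
Step 6: x=[11.2079] v=[-2.9877]
Step 7: x=[10.8723] v=[-3.3557]
Step 8: x=[10.5055] v=[-3.6678]
Step 9: x=[10.1136] v=[-3.9187]
Step 10: x=[9.7032] v=[-4.1043]
Step 11: x=[9.2811] v=[-4.2215]
Step 12: x=[8.8543] v=[-4.2684]
Step 13: x=[8.4299] v=[-4.2441]
Step 14: x=[8.0150] v=[-4.1491]
Step 15: x=[7.6165] v=[-3.9849]
Step 16: x=[7.2411] v=[-3.7543]
Step 17: x=[6.8950] v=[-3.4612]
Step 18: x=[6.5840] v=[-3.1104]
Step 19: x=[6.3132] v=[-2.7077]
Step 20: x=[6.0872] v=[-2.2599]
Step 21: x=[5.9098] v=[-1.7744]
Step 22: x=[5.7839] v=[-1.2594]
Step 23: x=[5.7116] v=[-0.7234]
Step 24: x=[5.6941] v=[-0.1753]
Step 25: x=[5.7317] v=[0.3757]
First v>=0 after going negative at step 25, time=2.5000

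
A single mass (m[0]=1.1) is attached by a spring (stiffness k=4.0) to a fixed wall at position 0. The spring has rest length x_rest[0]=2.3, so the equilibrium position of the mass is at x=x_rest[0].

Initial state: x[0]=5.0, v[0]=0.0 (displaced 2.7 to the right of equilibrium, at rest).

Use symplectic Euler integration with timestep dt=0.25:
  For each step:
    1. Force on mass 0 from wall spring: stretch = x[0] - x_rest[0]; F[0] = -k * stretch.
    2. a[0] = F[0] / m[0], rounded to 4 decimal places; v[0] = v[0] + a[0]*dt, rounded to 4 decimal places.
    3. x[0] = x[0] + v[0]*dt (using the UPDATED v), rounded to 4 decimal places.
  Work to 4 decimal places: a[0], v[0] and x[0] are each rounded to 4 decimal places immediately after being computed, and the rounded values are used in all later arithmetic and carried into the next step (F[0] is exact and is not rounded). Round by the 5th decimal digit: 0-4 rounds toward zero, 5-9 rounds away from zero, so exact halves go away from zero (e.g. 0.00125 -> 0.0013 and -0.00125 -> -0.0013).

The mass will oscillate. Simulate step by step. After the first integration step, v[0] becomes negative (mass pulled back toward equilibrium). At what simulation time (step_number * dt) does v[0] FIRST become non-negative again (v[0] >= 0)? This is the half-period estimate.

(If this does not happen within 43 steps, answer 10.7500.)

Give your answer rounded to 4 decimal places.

Step 0: x=[5.0000] v=[0.0000]
Step 1: x=[4.3864] v=[-2.4546]
Step 2: x=[3.2986] v=[-4.3513]
Step 3: x=[1.9838] v=[-5.2591]
Step 4: x=[0.7409] v=[-4.9717]
Step 5: x=[-0.1477] v=[-3.5543]
Step 6: x=[-0.4800] v=[-1.3291]
Step 7: x=[-0.1805] v=[1.1982]
First v>=0 after going negative at step 7, time=1.7500

Answer: 1.7500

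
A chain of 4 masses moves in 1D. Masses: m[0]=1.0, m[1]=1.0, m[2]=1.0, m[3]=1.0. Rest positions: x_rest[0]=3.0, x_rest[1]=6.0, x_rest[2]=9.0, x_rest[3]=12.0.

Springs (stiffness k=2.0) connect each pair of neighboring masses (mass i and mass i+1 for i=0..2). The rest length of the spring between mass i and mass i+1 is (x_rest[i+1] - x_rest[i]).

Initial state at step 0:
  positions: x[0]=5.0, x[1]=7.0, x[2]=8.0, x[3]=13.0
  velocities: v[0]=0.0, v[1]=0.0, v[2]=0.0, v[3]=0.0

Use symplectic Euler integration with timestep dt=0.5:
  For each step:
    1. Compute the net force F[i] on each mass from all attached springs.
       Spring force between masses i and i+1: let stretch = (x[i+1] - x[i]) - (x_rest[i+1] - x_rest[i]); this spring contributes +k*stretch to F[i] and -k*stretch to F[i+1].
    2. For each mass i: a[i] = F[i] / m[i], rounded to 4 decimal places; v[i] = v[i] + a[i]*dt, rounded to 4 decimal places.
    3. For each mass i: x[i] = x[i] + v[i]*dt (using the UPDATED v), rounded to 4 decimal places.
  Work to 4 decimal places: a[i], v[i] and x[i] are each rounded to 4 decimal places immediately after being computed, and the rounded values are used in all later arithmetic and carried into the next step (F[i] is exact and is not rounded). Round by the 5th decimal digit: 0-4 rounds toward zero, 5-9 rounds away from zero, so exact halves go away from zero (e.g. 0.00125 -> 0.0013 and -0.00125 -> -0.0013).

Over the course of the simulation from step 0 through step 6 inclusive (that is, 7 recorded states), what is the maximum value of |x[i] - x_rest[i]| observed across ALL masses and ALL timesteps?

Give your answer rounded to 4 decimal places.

Answer: 2.3125

Derivation:
Step 0: x=[5.0000 7.0000 8.0000 13.0000] v=[0.0000 0.0000 0.0000 0.0000]
Step 1: x=[4.5000 6.5000 10.0000 12.0000] v=[-1.0000 -1.0000 4.0000 -2.0000]
Step 2: x=[3.5000 6.7500 11.2500 11.5000] v=[-2.0000 0.5000 2.5000 -1.0000]
Step 3: x=[2.6250 7.6250 10.3750 12.3750] v=[-1.7500 1.7500 -1.7500 1.7500]
Step 4: x=[2.7500 7.3750 9.1250 13.7500] v=[0.2500 -0.5000 -2.5000 2.7500]
Step 5: x=[3.6875 5.6875 9.3125 14.3125] v=[1.8750 -3.3750 0.3750 1.1250]
Step 6: x=[4.1250 4.8125 10.1875 13.8750] v=[0.8750 -1.7500 1.7500 -0.8750]
Max displacement = 2.3125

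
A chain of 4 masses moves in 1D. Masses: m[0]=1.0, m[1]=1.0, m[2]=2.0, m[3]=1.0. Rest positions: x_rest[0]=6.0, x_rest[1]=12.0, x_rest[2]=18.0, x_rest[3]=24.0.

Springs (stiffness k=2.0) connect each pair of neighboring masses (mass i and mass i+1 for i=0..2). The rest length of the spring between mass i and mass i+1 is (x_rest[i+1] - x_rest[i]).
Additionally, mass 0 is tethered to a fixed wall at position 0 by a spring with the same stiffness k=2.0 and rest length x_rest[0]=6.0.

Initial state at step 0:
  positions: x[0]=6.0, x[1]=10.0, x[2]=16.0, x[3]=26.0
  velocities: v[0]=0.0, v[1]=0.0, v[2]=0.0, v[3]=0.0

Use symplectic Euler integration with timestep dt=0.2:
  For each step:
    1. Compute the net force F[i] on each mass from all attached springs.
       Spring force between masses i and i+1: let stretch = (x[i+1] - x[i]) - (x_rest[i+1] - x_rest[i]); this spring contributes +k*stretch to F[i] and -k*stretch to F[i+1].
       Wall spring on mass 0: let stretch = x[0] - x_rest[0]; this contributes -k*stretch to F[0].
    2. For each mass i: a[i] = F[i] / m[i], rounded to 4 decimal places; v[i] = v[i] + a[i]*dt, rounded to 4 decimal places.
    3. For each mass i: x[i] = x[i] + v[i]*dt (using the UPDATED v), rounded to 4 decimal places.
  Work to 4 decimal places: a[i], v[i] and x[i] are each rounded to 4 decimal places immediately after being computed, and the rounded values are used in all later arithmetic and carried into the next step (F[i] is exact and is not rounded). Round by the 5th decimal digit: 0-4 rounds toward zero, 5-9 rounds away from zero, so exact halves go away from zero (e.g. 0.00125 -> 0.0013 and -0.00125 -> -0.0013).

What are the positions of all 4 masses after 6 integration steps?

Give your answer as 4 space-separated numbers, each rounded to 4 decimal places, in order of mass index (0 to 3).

Answer: 4.7149 11.9822 18.1822 21.6043

Derivation:
Step 0: x=[6.0000 10.0000 16.0000 26.0000] v=[0.0000 0.0000 0.0000 0.0000]
Step 1: x=[5.8400 10.1600 16.1600 25.6800] v=[-0.8000 0.8000 0.8000 -1.6000]
Step 2: x=[5.5584 10.4544 16.4608 25.0784] v=[-1.4080 1.4720 1.5040 -3.0080]
Step 3: x=[5.2238 10.8376 16.8660 24.2674] v=[-1.6730 1.9162 2.0262 -4.0550]
Step 4: x=[4.9204 11.2540 17.3262 23.3443] v=[-1.5170 2.0820 2.3008 -4.6156]
Step 5: x=[4.7301 11.6495 17.7842 22.4197] v=[-0.9517 1.9774 2.2900 -4.6228]
Step 6: x=[4.7149 11.9822 18.1822 21.6043] v=[-0.0760 1.6635 1.9902 -4.0770]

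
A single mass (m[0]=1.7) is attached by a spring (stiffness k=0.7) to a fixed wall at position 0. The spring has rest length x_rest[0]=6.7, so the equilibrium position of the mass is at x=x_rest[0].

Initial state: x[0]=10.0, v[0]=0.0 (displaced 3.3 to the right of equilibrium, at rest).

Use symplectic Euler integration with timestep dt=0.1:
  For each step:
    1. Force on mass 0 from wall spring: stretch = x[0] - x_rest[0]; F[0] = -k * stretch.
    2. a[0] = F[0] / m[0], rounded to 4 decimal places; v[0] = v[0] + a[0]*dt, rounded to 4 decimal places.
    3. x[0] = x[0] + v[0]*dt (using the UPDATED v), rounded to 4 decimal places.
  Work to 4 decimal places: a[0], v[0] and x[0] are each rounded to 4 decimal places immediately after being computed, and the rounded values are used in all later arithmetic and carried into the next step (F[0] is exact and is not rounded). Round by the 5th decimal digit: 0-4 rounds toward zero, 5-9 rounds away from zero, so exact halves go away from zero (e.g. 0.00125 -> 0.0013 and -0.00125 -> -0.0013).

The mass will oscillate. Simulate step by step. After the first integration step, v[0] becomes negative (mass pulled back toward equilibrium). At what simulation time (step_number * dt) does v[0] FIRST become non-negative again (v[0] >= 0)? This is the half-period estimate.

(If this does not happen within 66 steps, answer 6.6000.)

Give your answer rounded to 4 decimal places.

Answer: 4.9000

Derivation:
Step 0: x=[10.0000] v=[0.0000]
Step 1: x=[9.9864] v=[-0.1359]
Step 2: x=[9.9593] v=[-0.2712]
Step 3: x=[9.9188] v=[-0.4054]
Step 4: x=[9.8650] v=[-0.5379]
Step 5: x=[9.7982] v=[-0.6682]
Step 6: x=[9.7186] v=[-0.7958]
Step 7: x=[9.6266] v=[-0.9201]
Step 8: x=[9.5225] v=[-1.0406]
Step 9: x=[9.4068] v=[-1.1568]
Step 10: x=[9.2800] v=[-1.2683]
Step 11: x=[9.1426] v=[-1.3745]
Step 12: x=[8.9951] v=[-1.4751]
Step 13: x=[8.8381] v=[-1.5696]
Step 14: x=[8.6723] v=[-1.6576]
Step 15: x=[8.4984] v=[-1.7388]
Step 16: x=[8.3171] v=[-1.8129]
Step 17: x=[8.1292] v=[-1.8795]
Step 18: x=[7.9354] v=[-1.9384]
Step 19: x=[7.7365] v=[-1.9893]
Step 20: x=[7.5333] v=[-2.0320]
Step 21: x=[7.3267] v=[-2.0663]
Step 22: x=[7.1175] v=[-2.0921]
Step 23: x=[6.9066] v=[-2.1093]
Step 24: x=[6.6948] v=[-2.1178]
Step 25: x=[6.4830] v=[-2.1176]
Step 26: x=[6.2721] v=[-2.1087]
Step 27: x=[6.0630] v=[-2.0911]
Step 28: x=[5.8565] v=[-2.0649]
Step 29: x=[5.6535] v=[-2.0302]
Step 30: x=[5.4548] v=[-1.9871]
Step 31: x=[5.2612] v=[-1.9358]
Step 32: x=[5.0735] v=[-1.8766]
Step 33: x=[4.8925] v=[-1.8096]
Step 34: x=[4.7190] v=[-1.7352]
Step 35: x=[4.5536] v=[-1.6536]
Step 36: x=[4.3971] v=[-1.5652]
Step 37: x=[4.2501] v=[-1.4704]
Step 38: x=[4.1132] v=[-1.3695]
Step 39: x=[3.9869] v=[-1.2630]
Step 40: x=[3.8718] v=[-1.1513]
Step 41: x=[3.7683] v=[-1.0348]
Step 42: x=[3.6769] v=[-0.9141]
Step 43: x=[3.5979] v=[-0.7896]
Step 44: x=[3.5317] v=[-0.6619]
Step 45: x=[3.4786] v=[-0.5314]
Step 46: x=[3.4387] v=[-0.3988]
Step 47: x=[3.4123] v=[-0.2645]
Step 48: x=[3.3994] v=[-0.1291]
Step 49: x=[3.4001] v=[0.0068]
First v>=0 after going negative at step 49, time=4.9000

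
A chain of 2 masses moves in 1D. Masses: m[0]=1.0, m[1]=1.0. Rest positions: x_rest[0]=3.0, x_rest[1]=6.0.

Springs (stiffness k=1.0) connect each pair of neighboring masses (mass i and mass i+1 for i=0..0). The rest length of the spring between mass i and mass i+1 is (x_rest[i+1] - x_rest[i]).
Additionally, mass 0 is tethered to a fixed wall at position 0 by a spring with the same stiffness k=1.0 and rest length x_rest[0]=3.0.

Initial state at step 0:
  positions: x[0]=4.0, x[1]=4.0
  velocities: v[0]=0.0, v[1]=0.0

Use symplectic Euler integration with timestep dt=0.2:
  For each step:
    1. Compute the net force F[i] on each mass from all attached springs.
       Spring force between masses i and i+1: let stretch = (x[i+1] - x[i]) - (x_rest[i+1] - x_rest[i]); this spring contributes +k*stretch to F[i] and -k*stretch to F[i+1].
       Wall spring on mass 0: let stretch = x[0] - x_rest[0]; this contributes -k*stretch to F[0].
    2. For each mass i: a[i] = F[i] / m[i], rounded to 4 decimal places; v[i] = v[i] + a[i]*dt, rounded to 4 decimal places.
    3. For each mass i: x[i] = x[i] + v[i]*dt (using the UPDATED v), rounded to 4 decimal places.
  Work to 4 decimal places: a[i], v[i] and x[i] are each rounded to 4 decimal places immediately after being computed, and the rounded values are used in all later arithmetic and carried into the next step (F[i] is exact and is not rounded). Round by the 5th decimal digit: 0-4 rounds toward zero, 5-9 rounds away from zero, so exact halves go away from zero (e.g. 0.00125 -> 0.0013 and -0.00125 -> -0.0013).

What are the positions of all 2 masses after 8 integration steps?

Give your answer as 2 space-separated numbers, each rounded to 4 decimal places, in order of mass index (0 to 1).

Answer: 1.1693 6.4442

Derivation:
Step 0: x=[4.0000 4.0000] v=[0.0000 0.0000]
Step 1: x=[3.8400 4.1200] v=[-0.8000 0.6000]
Step 2: x=[3.5376 4.3488] v=[-1.5120 1.1440]
Step 3: x=[3.1261 4.6652] v=[-2.0573 1.5818]
Step 4: x=[2.6512 5.0400] v=[-2.3747 1.8740]
Step 5: x=[2.1658 5.4392] v=[-2.4272 1.9962]
Step 6: x=[1.7247 5.8275] v=[-2.2057 1.9415]
Step 7: x=[1.3787 6.1717] v=[-1.7301 1.7209]
Step 8: x=[1.1693 6.4442] v=[-1.0472 1.3623]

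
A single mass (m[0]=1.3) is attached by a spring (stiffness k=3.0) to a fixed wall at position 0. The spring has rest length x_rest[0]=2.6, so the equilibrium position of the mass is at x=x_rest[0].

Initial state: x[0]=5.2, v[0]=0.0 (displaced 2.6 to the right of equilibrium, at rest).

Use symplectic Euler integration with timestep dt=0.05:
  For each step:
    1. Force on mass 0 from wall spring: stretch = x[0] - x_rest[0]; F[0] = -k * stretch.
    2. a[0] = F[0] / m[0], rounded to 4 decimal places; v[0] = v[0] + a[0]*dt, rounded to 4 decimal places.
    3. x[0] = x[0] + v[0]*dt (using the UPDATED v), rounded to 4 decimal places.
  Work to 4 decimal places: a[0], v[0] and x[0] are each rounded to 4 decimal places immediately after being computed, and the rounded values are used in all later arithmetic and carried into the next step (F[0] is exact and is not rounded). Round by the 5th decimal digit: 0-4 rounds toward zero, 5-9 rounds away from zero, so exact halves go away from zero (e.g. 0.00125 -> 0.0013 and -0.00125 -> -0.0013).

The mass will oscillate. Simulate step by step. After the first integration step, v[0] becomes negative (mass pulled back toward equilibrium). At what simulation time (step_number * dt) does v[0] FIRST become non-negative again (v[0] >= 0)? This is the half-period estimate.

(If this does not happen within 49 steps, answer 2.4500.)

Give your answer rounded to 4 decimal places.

Answer: 2.1000

Derivation:
Step 0: x=[5.2000] v=[0.0000]
Step 1: x=[5.1850] v=[-0.3000]
Step 2: x=[5.1551] v=[-0.5983]
Step 3: x=[5.1104] v=[-0.8931]
Step 4: x=[5.0513] v=[-1.1828]
Step 5: x=[4.9780] v=[-1.4656]
Step 6: x=[4.8910] v=[-1.7400]
Step 7: x=[4.7908] v=[-2.0043]
Step 8: x=[4.6779] v=[-2.2571]
Step 9: x=[4.5531] v=[-2.4969]
Step 10: x=[4.4170] v=[-2.7223]
Step 11: x=[4.2704] v=[-2.9320]
Step 12: x=[4.1142] v=[-3.1247]
Step 13: x=[3.9492] v=[-3.2994]
Step 14: x=[3.7764] v=[-3.4551]
Step 15: x=[3.5969] v=[-3.5908]
Step 16: x=[3.4116] v=[-3.7058]
Step 17: x=[3.2216] v=[-3.7994]
Step 18: x=[3.0280] v=[-3.8711]
Step 19: x=[2.8320] v=[-3.9205]
Step 20: x=[2.6346] v=[-3.9473]
Step 21: x=[2.4370] v=[-3.9513]
Step 22: x=[2.2404] v=[-3.9325]
Step 23: x=[2.0459] v=[-3.8910]
Step 24: x=[1.8545] v=[-3.8271]
Step 25: x=[1.6674] v=[-3.7411]
Step 26: x=[1.4857] v=[-3.6335]
Step 27: x=[1.3105] v=[-3.5049]
Step 28: x=[1.1427] v=[-3.3561]
Step 29: x=[0.9833] v=[-3.1880]
Step 30: x=[0.8332] v=[-3.0015]
Step 31: x=[0.6933] v=[-2.7976]
Step 32: x=[0.5644] v=[-2.5776]
Step 33: x=[0.4473] v=[-2.3427]
Step 34: x=[0.3426] v=[-2.0943]
Step 35: x=[0.2509] v=[-1.8338]
Step 36: x=[0.1728] v=[-1.5628]
Step 37: x=[0.1087] v=[-1.2827]
Step 38: x=[0.0589] v=[-0.9952]
Step 39: x=[0.0238] v=[-0.7020]
Step 40: x=[0.0036] v=[-0.4047]
Step 41: x=[-0.0017] v=[-0.1051]
Step 42: x=[0.0081] v=[0.1951]
First v>=0 after going negative at step 42, time=2.1000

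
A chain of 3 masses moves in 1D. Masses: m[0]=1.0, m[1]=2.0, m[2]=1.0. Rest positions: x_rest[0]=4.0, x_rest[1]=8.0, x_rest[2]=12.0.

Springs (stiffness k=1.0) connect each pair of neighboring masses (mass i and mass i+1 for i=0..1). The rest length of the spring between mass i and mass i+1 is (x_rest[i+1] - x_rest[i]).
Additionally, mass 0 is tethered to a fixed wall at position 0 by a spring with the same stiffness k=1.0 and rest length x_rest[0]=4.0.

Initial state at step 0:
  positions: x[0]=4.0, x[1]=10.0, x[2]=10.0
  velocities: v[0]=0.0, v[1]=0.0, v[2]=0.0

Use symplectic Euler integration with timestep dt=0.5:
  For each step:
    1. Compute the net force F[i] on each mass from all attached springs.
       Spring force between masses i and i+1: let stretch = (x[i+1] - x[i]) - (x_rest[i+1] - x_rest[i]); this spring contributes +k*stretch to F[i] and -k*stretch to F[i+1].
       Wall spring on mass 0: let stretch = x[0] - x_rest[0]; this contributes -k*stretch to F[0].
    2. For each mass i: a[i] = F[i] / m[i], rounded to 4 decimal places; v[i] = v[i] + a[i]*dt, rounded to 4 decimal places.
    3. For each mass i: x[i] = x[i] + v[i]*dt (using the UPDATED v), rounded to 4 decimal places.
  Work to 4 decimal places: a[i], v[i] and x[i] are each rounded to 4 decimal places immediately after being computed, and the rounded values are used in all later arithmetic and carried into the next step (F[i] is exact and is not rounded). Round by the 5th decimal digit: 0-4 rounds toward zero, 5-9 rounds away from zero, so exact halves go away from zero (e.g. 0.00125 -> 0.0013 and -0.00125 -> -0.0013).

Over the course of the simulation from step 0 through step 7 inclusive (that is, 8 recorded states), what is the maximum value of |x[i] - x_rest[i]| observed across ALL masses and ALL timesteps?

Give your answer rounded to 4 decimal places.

Step 0: x=[4.0000 10.0000 10.0000] v=[0.0000 0.0000 0.0000]
Step 1: x=[4.5000 9.2500 11.0000] v=[1.0000 -1.5000 2.0000]
Step 2: x=[5.0625 8.1250 12.5625] v=[1.1250 -2.2500 3.1250]
Step 3: x=[5.1250 7.1719 14.0157] v=[0.1250 -1.9063 2.9063]
Step 4: x=[4.4180 6.8184 14.7579] v=[-1.4141 -0.7071 1.4844]
Step 5: x=[3.2066 7.1573 14.5152] v=[-2.4229 0.6777 -0.4854]
Step 6: x=[2.1812 7.9221 13.4330] v=[-2.0509 1.5295 -2.1644]
Step 7: x=[2.0457 8.6581 11.9731] v=[-0.2711 1.4720 -2.9199]
Max displacement = 2.7579

Answer: 2.7579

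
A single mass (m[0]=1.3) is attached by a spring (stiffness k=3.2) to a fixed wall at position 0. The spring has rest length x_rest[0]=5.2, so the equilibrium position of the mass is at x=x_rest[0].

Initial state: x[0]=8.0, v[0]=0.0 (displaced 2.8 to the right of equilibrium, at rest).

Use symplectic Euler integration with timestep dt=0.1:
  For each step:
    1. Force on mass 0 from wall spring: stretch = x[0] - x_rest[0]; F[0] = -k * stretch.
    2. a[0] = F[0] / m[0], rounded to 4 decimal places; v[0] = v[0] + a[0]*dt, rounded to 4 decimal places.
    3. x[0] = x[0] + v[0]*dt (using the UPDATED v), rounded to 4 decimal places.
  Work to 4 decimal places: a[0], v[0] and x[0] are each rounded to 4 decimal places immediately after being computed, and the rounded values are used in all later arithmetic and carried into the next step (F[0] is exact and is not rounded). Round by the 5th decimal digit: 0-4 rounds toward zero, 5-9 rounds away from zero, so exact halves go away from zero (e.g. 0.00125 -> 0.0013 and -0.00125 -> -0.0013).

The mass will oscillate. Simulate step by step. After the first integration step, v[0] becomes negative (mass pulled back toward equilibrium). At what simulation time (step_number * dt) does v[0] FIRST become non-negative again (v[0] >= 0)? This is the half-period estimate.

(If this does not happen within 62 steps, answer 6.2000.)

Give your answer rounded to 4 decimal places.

Answer: 2.1000

Derivation:
Step 0: x=[8.0000] v=[0.0000]
Step 1: x=[7.9311] v=[-0.6892]
Step 2: x=[7.7950] v=[-1.3615]
Step 3: x=[7.5950] v=[-2.0003]
Step 4: x=[7.3360] v=[-2.5898]
Step 5: x=[7.0244] v=[-3.1156]
Step 6: x=[6.6679] v=[-3.5647]
Step 7: x=[6.2753] v=[-3.9260]
Step 8: x=[5.8562] v=[-4.1907]
Step 9: x=[5.4210] v=[-4.3522]
Step 10: x=[4.9803] v=[-4.4066]
Step 11: x=[4.5451] v=[-4.3525]
Step 12: x=[4.1260] v=[-4.1913]
Step 13: x=[3.7333] v=[-3.9269]
Step 14: x=[3.3767] v=[-3.5659]
Step 15: x=[3.0650] v=[-3.1171]
Step 16: x=[2.8058] v=[-2.5916]
Step 17: x=[2.6056] v=[-2.0023]
Step 18: x=[2.4692] v=[-1.3637]
Step 19: x=[2.4001] v=[-0.6915]
Step 20: x=[2.3999] v=[-0.0023]
Step 21: x=[2.4686] v=[0.6870]
First v>=0 after going negative at step 21, time=2.1000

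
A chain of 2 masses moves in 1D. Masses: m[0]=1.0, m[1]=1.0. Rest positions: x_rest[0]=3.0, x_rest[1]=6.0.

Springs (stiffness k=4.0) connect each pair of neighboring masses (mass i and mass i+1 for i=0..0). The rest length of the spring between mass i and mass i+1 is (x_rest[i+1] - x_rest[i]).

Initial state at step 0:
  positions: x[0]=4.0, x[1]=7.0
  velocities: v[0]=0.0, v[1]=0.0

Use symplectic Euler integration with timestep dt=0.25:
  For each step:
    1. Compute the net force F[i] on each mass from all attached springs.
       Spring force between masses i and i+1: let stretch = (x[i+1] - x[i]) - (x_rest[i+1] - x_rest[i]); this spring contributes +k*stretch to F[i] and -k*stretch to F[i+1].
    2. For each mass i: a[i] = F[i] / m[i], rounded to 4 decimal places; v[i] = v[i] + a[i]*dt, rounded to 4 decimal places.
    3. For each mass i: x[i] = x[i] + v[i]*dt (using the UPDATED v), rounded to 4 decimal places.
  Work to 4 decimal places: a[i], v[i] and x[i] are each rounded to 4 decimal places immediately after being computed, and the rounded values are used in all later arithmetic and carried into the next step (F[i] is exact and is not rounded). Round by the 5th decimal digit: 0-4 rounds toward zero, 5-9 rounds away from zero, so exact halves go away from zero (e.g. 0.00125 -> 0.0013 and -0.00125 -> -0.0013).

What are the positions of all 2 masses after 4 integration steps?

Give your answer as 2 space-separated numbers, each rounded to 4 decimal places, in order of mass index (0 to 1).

Answer: 4.0000 7.0000

Derivation:
Step 0: x=[4.0000 7.0000] v=[0.0000 0.0000]
Step 1: x=[4.0000 7.0000] v=[0.0000 0.0000]
Step 2: x=[4.0000 7.0000] v=[0.0000 0.0000]
Step 3: x=[4.0000 7.0000] v=[0.0000 0.0000]
Step 4: x=[4.0000 7.0000] v=[0.0000 0.0000]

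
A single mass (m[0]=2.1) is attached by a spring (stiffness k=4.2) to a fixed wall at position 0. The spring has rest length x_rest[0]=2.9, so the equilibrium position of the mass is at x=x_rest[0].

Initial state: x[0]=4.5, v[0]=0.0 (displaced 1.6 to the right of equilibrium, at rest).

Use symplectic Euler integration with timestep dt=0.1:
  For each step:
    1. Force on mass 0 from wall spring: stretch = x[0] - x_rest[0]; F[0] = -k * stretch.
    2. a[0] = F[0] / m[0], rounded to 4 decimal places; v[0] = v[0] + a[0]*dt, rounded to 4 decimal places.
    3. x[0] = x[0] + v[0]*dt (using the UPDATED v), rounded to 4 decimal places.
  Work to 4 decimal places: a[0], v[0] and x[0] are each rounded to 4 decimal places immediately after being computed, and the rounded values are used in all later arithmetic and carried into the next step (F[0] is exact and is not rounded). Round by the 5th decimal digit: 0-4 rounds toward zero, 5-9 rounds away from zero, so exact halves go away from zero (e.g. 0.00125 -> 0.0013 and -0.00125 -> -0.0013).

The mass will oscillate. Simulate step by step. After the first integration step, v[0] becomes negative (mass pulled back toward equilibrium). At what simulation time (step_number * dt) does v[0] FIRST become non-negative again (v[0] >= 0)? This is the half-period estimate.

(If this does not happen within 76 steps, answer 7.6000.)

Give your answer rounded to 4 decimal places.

Step 0: x=[4.5000] v=[0.0000]
Step 1: x=[4.4680] v=[-0.3200]
Step 2: x=[4.4046] v=[-0.6336]
Step 3: x=[4.3112] v=[-0.9345]
Step 4: x=[4.1895] v=[-1.2167]
Step 5: x=[4.0420] v=[-1.4746]
Step 6: x=[3.8717] v=[-1.7030]
Step 7: x=[3.6820] v=[-1.8973]
Step 8: x=[3.4766] v=[-2.0537]
Step 9: x=[3.2597] v=[-2.1690]
Step 10: x=[3.0356] v=[-2.2409]
Step 11: x=[2.8088] v=[-2.2680]
Step 12: x=[2.5838] v=[-2.2498]
Step 13: x=[2.3651] v=[-2.1866]
Step 14: x=[2.1571] v=[-2.0796]
Step 15: x=[1.9640] v=[-1.9310]
Step 16: x=[1.7896] v=[-1.7438]
Step 17: x=[1.6374] v=[-1.5217]
Step 18: x=[1.5105] v=[-1.2692]
Step 19: x=[1.4114] v=[-0.9913]
Step 20: x=[1.3420] v=[-0.6936]
Step 21: x=[1.3038] v=[-0.3820]
Step 22: x=[1.2975] v=[-0.0628]
Step 23: x=[1.3233] v=[0.2577]
First v>=0 after going negative at step 23, time=2.3000

Answer: 2.3000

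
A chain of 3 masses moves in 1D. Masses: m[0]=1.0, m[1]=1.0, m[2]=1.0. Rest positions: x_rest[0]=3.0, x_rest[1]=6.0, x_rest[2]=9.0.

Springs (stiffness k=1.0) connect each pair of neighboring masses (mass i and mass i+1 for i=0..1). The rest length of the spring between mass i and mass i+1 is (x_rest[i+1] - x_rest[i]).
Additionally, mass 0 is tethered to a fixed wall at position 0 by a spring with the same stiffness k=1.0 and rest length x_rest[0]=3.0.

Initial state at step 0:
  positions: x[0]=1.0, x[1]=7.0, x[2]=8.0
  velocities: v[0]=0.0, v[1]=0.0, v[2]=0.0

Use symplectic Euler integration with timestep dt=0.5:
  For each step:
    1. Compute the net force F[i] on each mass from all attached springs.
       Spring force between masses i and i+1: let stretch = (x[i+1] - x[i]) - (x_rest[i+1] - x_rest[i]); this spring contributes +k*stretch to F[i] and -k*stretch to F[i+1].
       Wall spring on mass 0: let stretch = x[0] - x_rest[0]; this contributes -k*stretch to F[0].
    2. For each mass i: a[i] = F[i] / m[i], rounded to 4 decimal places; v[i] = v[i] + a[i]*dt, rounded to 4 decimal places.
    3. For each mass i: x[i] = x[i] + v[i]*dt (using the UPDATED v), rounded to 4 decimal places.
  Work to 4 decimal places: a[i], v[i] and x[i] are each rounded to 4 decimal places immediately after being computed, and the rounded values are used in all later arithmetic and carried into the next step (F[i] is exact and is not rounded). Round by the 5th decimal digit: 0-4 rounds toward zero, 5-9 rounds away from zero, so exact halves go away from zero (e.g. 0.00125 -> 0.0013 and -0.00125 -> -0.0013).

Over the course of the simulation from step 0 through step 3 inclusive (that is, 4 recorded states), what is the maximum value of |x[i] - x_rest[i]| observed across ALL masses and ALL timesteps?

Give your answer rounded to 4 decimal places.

Step 0: x=[1.0000 7.0000 8.0000] v=[0.0000 0.0000 0.0000]
Step 1: x=[2.2500 5.7500 8.5000] v=[2.5000 -2.5000 1.0000]
Step 2: x=[3.8125 4.3125 9.0625] v=[3.1250 -2.8750 1.1250]
Step 3: x=[4.5469 3.9375 9.1875] v=[1.4688 -0.7500 0.2500]
Max displacement = 2.0625

Answer: 2.0625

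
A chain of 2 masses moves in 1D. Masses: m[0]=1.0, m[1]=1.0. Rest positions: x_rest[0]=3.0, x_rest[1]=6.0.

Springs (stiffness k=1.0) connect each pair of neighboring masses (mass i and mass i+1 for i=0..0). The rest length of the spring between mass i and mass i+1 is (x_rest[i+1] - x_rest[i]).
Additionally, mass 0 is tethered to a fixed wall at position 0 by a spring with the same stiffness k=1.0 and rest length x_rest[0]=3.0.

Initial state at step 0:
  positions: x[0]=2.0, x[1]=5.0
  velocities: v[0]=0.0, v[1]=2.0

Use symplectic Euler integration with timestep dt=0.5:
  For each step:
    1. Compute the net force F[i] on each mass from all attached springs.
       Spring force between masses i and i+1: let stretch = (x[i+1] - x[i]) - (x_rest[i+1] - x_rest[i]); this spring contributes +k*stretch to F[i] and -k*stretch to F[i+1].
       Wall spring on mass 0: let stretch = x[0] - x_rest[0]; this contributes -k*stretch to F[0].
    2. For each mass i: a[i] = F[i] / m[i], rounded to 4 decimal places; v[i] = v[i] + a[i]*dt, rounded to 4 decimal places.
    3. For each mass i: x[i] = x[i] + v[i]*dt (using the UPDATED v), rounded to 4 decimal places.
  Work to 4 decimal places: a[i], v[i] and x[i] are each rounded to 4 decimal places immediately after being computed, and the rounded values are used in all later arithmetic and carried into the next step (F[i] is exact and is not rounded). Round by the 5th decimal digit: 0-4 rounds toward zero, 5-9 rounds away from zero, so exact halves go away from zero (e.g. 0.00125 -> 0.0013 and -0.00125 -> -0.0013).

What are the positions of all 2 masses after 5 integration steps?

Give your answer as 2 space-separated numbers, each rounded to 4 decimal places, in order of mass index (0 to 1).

Step 0: x=[2.0000 5.0000] v=[0.0000 2.0000]
Step 1: x=[2.2500 6.0000] v=[0.5000 2.0000]
Step 2: x=[2.8750 6.8125] v=[1.2500 1.6250]
Step 3: x=[3.7657 7.3907] v=[1.7813 1.1563]
Step 4: x=[4.6212 7.8126] v=[1.7110 0.8438]
Step 5: x=[5.1193 8.1867] v=[0.9961 0.7481]

Answer: 5.1193 8.1867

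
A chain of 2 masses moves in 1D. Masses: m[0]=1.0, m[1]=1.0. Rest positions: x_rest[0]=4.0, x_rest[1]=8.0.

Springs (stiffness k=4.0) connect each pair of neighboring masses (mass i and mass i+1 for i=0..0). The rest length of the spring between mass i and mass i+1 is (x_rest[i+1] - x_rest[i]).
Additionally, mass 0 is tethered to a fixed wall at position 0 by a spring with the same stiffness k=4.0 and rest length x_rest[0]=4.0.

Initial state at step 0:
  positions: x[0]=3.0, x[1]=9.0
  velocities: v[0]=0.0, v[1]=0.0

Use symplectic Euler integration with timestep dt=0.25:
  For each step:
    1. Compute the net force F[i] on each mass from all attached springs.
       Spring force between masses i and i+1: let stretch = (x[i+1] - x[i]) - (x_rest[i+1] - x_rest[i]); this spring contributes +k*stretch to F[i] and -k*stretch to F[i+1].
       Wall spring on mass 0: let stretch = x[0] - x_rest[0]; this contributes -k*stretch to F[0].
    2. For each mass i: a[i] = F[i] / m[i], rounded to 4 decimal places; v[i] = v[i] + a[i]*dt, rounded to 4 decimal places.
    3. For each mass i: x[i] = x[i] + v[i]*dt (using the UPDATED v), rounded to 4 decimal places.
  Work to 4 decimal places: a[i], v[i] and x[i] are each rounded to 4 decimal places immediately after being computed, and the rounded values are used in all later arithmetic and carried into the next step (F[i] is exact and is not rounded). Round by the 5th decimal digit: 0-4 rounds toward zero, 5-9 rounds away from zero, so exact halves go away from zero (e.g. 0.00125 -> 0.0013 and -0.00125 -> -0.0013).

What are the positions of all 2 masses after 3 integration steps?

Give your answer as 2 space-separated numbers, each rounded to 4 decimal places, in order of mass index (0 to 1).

Step 0: x=[3.0000 9.0000] v=[0.0000 0.0000]
Step 1: x=[3.7500 8.5000] v=[3.0000 -2.0000]
Step 2: x=[4.7500 7.8125] v=[4.0000 -2.7500]
Step 3: x=[5.3281 7.3594] v=[2.3125 -1.8125]

Answer: 5.3281 7.3594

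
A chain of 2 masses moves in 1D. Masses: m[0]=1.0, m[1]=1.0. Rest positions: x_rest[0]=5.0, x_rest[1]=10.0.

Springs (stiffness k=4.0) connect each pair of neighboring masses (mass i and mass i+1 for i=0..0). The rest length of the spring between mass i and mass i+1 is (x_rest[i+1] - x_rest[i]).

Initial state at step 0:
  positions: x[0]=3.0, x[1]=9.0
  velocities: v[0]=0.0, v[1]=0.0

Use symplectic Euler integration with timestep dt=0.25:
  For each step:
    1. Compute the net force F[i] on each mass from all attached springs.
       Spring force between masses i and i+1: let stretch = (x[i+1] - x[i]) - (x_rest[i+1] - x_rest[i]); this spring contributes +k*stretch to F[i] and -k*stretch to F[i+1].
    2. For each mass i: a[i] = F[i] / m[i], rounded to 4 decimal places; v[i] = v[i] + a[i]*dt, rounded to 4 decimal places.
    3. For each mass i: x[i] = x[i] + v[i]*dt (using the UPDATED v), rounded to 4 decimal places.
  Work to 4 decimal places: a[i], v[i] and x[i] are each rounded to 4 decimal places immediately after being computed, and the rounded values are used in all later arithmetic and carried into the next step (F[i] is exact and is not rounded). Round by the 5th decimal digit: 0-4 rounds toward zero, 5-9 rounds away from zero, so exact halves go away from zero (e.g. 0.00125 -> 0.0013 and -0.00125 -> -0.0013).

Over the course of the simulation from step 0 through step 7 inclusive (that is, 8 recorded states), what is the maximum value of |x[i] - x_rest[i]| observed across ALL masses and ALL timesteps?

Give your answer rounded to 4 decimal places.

Answer: 2.0312

Derivation:
Step 0: x=[3.0000 9.0000] v=[0.0000 0.0000]
Step 1: x=[3.2500 8.7500] v=[1.0000 -1.0000]
Step 2: x=[3.6250 8.3750] v=[1.5000 -1.5000]
Step 3: x=[3.9375 8.0625] v=[1.2500 -1.2500]
Step 4: x=[4.0313 7.9688] v=[0.3750 -0.3750]
Step 5: x=[3.8594 8.1407] v=[-0.6875 0.6875]
Step 6: x=[3.5079 8.4923] v=[-1.4062 1.4062]
Step 7: x=[3.1525 8.8478] v=[-1.4218 1.4218]
Max displacement = 2.0312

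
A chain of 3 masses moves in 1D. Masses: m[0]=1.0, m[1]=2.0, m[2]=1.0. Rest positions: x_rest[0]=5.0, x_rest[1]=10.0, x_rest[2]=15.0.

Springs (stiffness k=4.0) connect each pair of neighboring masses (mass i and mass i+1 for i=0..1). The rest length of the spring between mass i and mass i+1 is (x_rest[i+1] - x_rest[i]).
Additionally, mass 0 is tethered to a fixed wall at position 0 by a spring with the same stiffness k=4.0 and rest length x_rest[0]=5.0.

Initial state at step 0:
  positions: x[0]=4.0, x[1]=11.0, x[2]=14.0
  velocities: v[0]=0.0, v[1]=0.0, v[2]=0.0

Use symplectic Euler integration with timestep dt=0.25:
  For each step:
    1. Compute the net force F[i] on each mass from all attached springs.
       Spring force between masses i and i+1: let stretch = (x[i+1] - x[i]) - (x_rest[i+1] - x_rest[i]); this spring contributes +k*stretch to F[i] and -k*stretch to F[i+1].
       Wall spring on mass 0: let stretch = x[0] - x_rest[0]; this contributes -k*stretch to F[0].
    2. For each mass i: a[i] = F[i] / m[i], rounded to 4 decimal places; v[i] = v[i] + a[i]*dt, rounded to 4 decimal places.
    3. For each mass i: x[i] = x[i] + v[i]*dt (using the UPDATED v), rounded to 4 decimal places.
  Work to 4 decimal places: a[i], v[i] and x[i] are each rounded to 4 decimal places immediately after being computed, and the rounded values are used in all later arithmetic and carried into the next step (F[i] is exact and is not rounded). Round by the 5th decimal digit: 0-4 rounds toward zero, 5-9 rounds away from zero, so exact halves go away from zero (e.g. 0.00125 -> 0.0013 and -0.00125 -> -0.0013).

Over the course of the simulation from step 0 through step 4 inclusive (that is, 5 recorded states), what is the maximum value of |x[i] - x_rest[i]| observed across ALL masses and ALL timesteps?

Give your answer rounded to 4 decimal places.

Step 0: x=[4.0000 11.0000 14.0000] v=[0.0000 0.0000 0.0000]
Step 1: x=[4.7500 10.5000 14.5000] v=[3.0000 -2.0000 2.0000]
Step 2: x=[5.7500 9.7813 15.2500] v=[4.0000 -2.8750 3.0000]
Step 3: x=[6.3203 9.2422 15.8828] v=[2.2813 -2.1563 2.5313]
Step 4: x=[6.0410 9.1680 16.1055] v=[-1.1171 -0.2970 0.8907]
Max displacement = 1.3203

Answer: 1.3203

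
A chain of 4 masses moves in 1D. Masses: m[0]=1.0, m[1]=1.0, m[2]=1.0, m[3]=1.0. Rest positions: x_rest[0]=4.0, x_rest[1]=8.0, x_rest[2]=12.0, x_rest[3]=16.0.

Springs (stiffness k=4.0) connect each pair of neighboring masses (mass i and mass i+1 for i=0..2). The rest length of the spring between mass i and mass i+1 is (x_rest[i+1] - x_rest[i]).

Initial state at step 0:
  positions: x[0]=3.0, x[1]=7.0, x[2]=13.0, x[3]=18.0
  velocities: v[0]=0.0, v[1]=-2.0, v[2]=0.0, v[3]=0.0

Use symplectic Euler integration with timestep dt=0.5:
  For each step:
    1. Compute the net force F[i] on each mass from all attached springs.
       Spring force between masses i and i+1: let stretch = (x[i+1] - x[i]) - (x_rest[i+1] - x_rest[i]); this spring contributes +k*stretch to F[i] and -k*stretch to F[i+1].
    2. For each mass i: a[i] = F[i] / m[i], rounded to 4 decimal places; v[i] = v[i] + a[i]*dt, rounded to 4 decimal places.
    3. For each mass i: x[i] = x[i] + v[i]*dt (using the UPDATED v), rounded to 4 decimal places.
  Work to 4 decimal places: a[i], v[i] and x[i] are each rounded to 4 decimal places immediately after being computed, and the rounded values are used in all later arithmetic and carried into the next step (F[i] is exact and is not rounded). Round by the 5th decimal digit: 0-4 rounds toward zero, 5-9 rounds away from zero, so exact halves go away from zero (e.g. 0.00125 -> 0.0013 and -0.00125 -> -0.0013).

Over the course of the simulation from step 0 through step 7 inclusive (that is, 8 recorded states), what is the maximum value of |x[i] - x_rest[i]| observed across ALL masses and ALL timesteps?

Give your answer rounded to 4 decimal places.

Step 0: x=[3.0000 7.0000 13.0000 18.0000] v=[0.0000 -2.0000 0.0000 0.0000]
Step 1: x=[3.0000 8.0000 12.0000 17.0000] v=[0.0000 2.0000 -2.0000 -2.0000]
Step 2: x=[4.0000 8.0000 12.0000 15.0000] v=[2.0000 0.0000 0.0000 -4.0000]
Step 3: x=[5.0000 8.0000 11.0000 14.0000] v=[2.0000 0.0000 -2.0000 -2.0000]
Step 4: x=[5.0000 8.0000 10.0000 14.0000] v=[0.0000 0.0000 -2.0000 0.0000]
Step 5: x=[4.0000 7.0000 11.0000 14.0000] v=[-2.0000 -2.0000 2.0000 0.0000]
Step 6: x=[2.0000 7.0000 11.0000 15.0000] v=[-4.0000 0.0000 0.0000 2.0000]
Step 7: x=[1.0000 6.0000 11.0000 16.0000] v=[-2.0000 -2.0000 0.0000 2.0000]
Max displacement = 3.0000

Answer: 3.0000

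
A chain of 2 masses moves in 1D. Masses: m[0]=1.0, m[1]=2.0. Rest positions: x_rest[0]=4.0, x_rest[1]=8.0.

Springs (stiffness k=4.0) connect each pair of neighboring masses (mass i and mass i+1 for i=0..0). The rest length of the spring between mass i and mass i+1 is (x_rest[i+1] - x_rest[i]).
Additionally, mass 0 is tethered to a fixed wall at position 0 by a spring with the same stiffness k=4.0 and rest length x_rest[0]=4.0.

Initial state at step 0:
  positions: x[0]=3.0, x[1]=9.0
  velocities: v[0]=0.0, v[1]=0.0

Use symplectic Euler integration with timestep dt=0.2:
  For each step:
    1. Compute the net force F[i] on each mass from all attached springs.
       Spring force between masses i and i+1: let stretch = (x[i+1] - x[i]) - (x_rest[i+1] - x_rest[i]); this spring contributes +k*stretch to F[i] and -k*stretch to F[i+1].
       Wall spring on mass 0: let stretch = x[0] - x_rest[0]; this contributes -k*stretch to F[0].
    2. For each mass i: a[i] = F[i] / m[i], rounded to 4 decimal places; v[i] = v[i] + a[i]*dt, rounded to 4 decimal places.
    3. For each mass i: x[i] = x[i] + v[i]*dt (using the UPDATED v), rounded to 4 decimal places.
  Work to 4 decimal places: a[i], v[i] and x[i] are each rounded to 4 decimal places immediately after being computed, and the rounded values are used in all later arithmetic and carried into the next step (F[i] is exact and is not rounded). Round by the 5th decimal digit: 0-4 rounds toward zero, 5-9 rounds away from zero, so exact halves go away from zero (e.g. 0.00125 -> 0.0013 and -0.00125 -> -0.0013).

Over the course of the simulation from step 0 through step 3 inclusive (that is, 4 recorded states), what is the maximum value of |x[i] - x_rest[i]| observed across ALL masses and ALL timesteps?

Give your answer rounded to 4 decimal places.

Answer: 1.0495

Derivation:
Step 0: x=[3.0000 9.0000] v=[0.0000 0.0000]
Step 1: x=[3.4800 8.8400] v=[2.4000 -0.8000]
Step 2: x=[4.2608 8.5712] v=[3.9040 -1.3440]
Step 3: x=[5.0495 8.2776] v=[3.9437 -1.4682]
Max displacement = 1.0495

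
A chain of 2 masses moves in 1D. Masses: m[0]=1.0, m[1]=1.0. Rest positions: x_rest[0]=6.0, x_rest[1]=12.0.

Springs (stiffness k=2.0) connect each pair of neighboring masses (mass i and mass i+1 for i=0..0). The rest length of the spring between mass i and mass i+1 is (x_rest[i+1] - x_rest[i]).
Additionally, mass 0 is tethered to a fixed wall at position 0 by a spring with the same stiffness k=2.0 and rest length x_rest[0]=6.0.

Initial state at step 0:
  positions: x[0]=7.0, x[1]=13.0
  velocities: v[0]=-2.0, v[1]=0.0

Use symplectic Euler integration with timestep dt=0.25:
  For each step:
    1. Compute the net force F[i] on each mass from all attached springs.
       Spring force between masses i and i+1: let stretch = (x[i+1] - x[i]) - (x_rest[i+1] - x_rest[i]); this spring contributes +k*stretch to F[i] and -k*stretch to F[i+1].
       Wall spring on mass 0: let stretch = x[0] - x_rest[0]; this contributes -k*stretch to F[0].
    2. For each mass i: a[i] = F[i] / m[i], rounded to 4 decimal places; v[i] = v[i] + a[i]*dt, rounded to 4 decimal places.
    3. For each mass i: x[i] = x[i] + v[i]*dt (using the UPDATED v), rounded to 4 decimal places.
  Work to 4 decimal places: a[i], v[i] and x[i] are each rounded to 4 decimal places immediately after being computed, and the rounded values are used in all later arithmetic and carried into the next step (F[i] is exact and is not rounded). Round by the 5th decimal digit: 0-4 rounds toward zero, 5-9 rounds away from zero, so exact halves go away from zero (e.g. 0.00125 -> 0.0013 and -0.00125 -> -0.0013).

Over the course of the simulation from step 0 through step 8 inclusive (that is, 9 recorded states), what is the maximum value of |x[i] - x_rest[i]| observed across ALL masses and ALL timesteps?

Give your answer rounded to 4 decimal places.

Answer: 1.7954

Derivation:
Step 0: x=[7.0000 13.0000] v=[-2.0000 0.0000]
Step 1: x=[6.3750 13.0000] v=[-2.5000 0.0000]
Step 2: x=[5.7813 12.9219] v=[-2.3750 -0.3125]
Step 3: x=[5.3575 12.7012] v=[-1.6954 -0.8828]
Step 4: x=[5.1819 12.3125] v=[-0.7023 -1.5547]
Step 5: x=[5.2499 11.7825] v=[0.2721 -2.1200]
Step 6: x=[5.4783 11.1859] v=[0.9135 -2.3863]
Step 7: x=[5.7354 10.6259] v=[1.0282 -2.2401]
Step 8: x=[5.8869 10.2046] v=[0.6058 -1.6854]
Max displacement = 1.7954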